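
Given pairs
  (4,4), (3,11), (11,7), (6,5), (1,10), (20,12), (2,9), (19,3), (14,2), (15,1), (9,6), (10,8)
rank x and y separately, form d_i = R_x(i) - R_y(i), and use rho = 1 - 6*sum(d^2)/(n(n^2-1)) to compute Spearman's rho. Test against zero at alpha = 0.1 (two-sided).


Step 1: Rank x and y separately (midranks; no ties here).
rank(x): 4->4, 3->3, 11->8, 6->5, 1->1, 20->12, 2->2, 19->11, 14->9, 15->10, 9->6, 10->7
rank(y): 4->4, 11->11, 7->7, 5->5, 10->10, 12->12, 9->9, 3->3, 2->2, 1->1, 6->6, 8->8
Step 2: d_i = R_x(i) - R_y(i); compute d_i^2.
  (4-4)^2=0, (3-11)^2=64, (8-7)^2=1, (5-5)^2=0, (1-10)^2=81, (12-12)^2=0, (2-9)^2=49, (11-3)^2=64, (9-2)^2=49, (10-1)^2=81, (6-6)^2=0, (7-8)^2=1
sum(d^2) = 390.
Step 3: rho = 1 - 6*390 / (12*(12^2 - 1)) = 1 - 2340/1716 = -0.363636.
Step 4: Under H0, t = rho * sqrt((n-2)/(1-rho^2)) = -1.2344 ~ t(10).
Step 5: Two-sided p-value from the t-distribution with 10 df = 0.245265.
Step 6: alpha = 0.1. fail to reject H0.

rho = -0.3636, p = 0.245265, fail to reject H0 at alpha = 0.1.


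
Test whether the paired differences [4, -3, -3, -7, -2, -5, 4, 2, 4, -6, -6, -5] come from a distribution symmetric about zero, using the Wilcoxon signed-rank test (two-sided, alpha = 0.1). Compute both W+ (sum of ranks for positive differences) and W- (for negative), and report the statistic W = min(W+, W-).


Step 1: Drop any zero differences (none here) and take |d_i|.
|d| = [4, 3, 3, 7, 2, 5, 4, 2, 4, 6, 6, 5]
Step 2: Midrank |d_i| (ties get averaged ranks).
ranks: |4|->6, |3|->3.5, |3|->3.5, |7|->12, |2|->1.5, |5|->8.5, |4|->6, |2|->1.5, |4|->6, |6|->10.5, |6|->10.5, |5|->8.5
Step 3: Attach original signs; sum ranks with positive sign and with negative sign.
W+ = 6 + 6 + 1.5 + 6 = 19.5
W- = 3.5 + 3.5 + 12 + 1.5 + 8.5 + 10.5 + 10.5 + 8.5 = 58.5
(Check: W+ + W- = 78 should equal n(n+1)/2 = 78.)
Step 4: Test statistic W = min(W+, W-) = 19.5.
Step 5: Ties in |d|, so use the tie-corrected normal approximation.
        E[W] = n(n+1)/4 = 12*13/4 = 39.
        Tie groups: |d|=2 (t=2), |d|=3 (t=2), |d|=4 (t=3), |d|=5 (t=2), |d|=6 (t=2); sum(t^3 - t) = 48.
        Var[W] = n(n+1)(2n+1)/24 - sum(t^3-t)/48 = 3900/24 - 48/48 = 161.5.
        z = (W - E[W]) / sqrt(Var[W]) = (19.5 - 39) / 12.7083 = -1.5344.
        Two-sided p = 2*Phi(z) = 0.124923.
Step 6: alpha = 0.1. fail to reject H0.

W+ = 19.5, W- = 58.5, W = min = 19.5, p = 0.124923, fail to reject H0.


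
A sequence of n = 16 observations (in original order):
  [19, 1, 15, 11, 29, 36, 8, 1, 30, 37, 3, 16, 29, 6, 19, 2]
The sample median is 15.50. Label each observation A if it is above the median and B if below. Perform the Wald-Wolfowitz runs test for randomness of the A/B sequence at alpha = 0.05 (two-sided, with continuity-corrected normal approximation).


Step 1: Compute median = 15.50; label A = above, B = below.
Labels in order: ABBBAABBAABAABAB  (n_A = 8, n_B = 8)
Step 2: Count runs R = 10.
Step 3: Under H0 (random ordering), E[R] = 2*n_A*n_B/(n_A+n_B) + 1 = 2*8*8/16 + 1 = 9.0000.
        Var[R] = 2*n_A*n_B*(2*n_A*n_B - n_A - n_B) / ((n_A+n_B)^2 * (n_A+n_B-1)) = 14336/3840 = 3.7333.
        SD[R] = 1.9322.
Step 4: Continuity-corrected z = (R - 0.5 - E[R]) / SD[R] = (10 - 0.5 - 9.0000) / 1.9322 = 0.2588.
Step 5: Two-sided p-value via normal approximation = 2*(1 - Phi(|z|)) = 0.795809.
Step 6: alpha = 0.05. fail to reject H0.

R = 10, z = 0.2588, p = 0.795809, fail to reject H0.


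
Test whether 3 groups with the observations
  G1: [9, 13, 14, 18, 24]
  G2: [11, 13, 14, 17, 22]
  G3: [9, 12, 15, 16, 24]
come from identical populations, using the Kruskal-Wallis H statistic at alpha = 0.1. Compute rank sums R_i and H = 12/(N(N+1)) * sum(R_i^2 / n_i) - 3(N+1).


Step 1: Combine all N = 15 observations and assign midranks.
sorted (value, group, rank): (9,G1,1.5), (9,G3,1.5), (11,G2,3), (12,G3,4), (13,G1,5.5), (13,G2,5.5), (14,G1,7.5), (14,G2,7.5), (15,G3,9), (16,G3,10), (17,G2,11), (18,G1,12), (22,G2,13), (24,G1,14.5), (24,G3,14.5)
Step 2: Sum ranks within each group.
R_1 = 41 (n_1 = 5)
R_2 = 40 (n_2 = 5)
R_3 = 39 (n_3 = 5)
Step 3: H = 12/(N(N+1)) * sum(R_i^2/n_i) - 3(N+1)
     = 12/(15*16) * (41^2/5 + 40^2/5 + 39^2/5) - 3*16
     = 0.050000 * 960.4 - 48
     = 0.020000.
Step 4: Ties present; correction factor C = 1 - 24/(15^3 - 15) = 0.992857. Corrected H = 0.020000 / 0.992857 = 0.020144.
Step 5: Under H0, H ~ chi^2(2); p-value = 0.989979.
Step 6: alpha = 0.1. fail to reject H0.

H = 0.0201, df = 2, p = 0.989979, fail to reject H0.


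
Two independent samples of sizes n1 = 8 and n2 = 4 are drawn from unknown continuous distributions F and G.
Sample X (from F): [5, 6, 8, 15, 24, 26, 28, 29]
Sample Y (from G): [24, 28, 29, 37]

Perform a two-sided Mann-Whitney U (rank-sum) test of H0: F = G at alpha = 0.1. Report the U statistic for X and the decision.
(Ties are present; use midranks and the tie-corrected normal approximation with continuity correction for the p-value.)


Step 1: Combine and sort all 12 observations; assign midranks.
sorted (value, group): (5,X), (6,X), (8,X), (15,X), (24,X), (24,Y), (26,X), (28,X), (28,Y), (29,X), (29,Y), (37,Y)
ranks: 5->1, 6->2, 8->3, 15->4, 24->5.5, 24->5.5, 26->7, 28->8.5, 28->8.5, 29->10.5, 29->10.5, 37->12
Step 2: Rank sum for X: R1 = 1 + 2 + 3 + 4 + 5.5 + 7 + 8.5 + 10.5 = 41.5.
Step 3: U_X = R1 - n1(n1+1)/2 = 41.5 - 8*9/2 = 41.5 - 36 = 5.5.
       U_Y = n1*n2 - U_X = 32 - 5.5 = 26.5.
Step 4: Ties are present, so use the tie-corrected normal approximation (with continuity correction) for the p-value.
Step 5: p-value = 0.087749; compare to alpha = 0.1. reject H0.

U_X = 5.5, p = 0.087749, reject H0 at alpha = 0.1.


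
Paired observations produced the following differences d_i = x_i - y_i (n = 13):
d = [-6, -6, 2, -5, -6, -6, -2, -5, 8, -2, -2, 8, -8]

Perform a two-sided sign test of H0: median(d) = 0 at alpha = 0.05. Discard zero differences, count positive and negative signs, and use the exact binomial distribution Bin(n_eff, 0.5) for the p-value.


Step 1: Discard zero differences. Original n = 13; n_eff = number of nonzero differences = 13.
Nonzero differences (with sign): -6, -6, +2, -5, -6, -6, -2, -5, +8, -2, -2, +8, -8
Step 2: Count signs: positive = 3, negative = 10.
Step 3: Under H0: P(positive) = 0.5, so the number of positives S ~ Bin(13, 0.5).
Step 4: Two-sided exact p-value = sum of Bin(13,0.5) probabilities at or below the observed probability = 0.092285.
Step 5: alpha = 0.05. fail to reject H0.

n_eff = 13, pos = 3, neg = 10, p = 0.092285, fail to reject H0.


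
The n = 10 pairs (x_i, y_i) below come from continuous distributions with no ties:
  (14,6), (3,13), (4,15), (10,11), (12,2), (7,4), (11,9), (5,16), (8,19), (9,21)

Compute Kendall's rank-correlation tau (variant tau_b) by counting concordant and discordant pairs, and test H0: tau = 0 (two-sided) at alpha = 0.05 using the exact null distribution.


Step 1: Enumerate the 45 unordered pairs (i,j) with i<j and classify each by sign(x_j-x_i) * sign(y_j-y_i).
  (1,2):dx=-11,dy=+7->D; (1,3):dx=-10,dy=+9->D; (1,4):dx=-4,dy=+5->D; (1,5):dx=-2,dy=-4->C
  (1,6):dx=-7,dy=-2->C; (1,7):dx=-3,dy=+3->D; (1,8):dx=-9,dy=+10->D; (1,9):dx=-6,dy=+13->D
  (1,10):dx=-5,dy=+15->D; (2,3):dx=+1,dy=+2->C; (2,4):dx=+7,dy=-2->D; (2,5):dx=+9,dy=-11->D
  (2,6):dx=+4,dy=-9->D; (2,7):dx=+8,dy=-4->D; (2,8):dx=+2,dy=+3->C; (2,9):dx=+5,dy=+6->C
  (2,10):dx=+6,dy=+8->C; (3,4):dx=+6,dy=-4->D; (3,5):dx=+8,dy=-13->D; (3,6):dx=+3,dy=-11->D
  (3,7):dx=+7,dy=-6->D; (3,8):dx=+1,dy=+1->C; (3,9):dx=+4,dy=+4->C; (3,10):dx=+5,dy=+6->C
  (4,5):dx=+2,dy=-9->D; (4,6):dx=-3,dy=-7->C; (4,7):dx=+1,dy=-2->D; (4,8):dx=-5,dy=+5->D
  (4,9):dx=-2,dy=+8->D; (4,10):dx=-1,dy=+10->D; (5,6):dx=-5,dy=+2->D; (5,7):dx=-1,dy=+7->D
  (5,8):dx=-7,dy=+14->D; (5,9):dx=-4,dy=+17->D; (5,10):dx=-3,dy=+19->D; (6,7):dx=+4,dy=+5->C
  (6,8):dx=-2,dy=+12->D; (6,9):dx=+1,dy=+15->C; (6,10):dx=+2,dy=+17->C; (7,8):dx=-6,dy=+7->D
  (7,9):dx=-3,dy=+10->D; (7,10):dx=-2,dy=+12->D; (8,9):dx=+3,dy=+3->C; (8,10):dx=+4,dy=+5->C
  (9,10):dx=+1,dy=+2->C
Step 2: C = 16, D = 29, total pairs = 45.
Step 3: tau = (C - D)/(n(n-1)/2) = (16 - 29)/45 = -0.288889.
Step 4: Exact two-sided p-value (enumerate n! = 3628800 permutations of y under H0): p = 0.291248.
Step 5: alpha = 0.05. fail to reject H0.

tau_b = -0.2889 (C=16, D=29), p = 0.291248, fail to reject H0.


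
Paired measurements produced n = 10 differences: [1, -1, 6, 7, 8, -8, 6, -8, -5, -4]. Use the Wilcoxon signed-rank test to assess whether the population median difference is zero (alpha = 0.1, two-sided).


Step 1: Drop any zero differences (none here) and take |d_i|.
|d| = [1, 1, 6, 7, 8, 8, 6, 8, 5, 4]
Step 2: Midrank |d_i| (ties get averaged ranks).
ranks: |1|->1.5, |1|->1.5, |6|->5.5, |7|->7, |8|->9, |8|->9, |6|->5.5, |8|->9, |5|->4, |4|->3
Step 3: Attach original signs; sum ranks with positive sign and with negative sign.
W+ = 1.5 + 5.5 + 7 + 9 + 5.5 = 28.5
W- = 1.5 + 9 + 9 + 4 + 3 = 26.5
(Check: W+ + W- = 55 should equal n(n+1)/2 = 55.)
Step 4: Test statistic W = min(W+, W-) = 26.5.
Step 5: Ties in |d|, so use the tie-corrected normal approximation.
        E[W] = n(n+1)/4 = 10*11/4 = 27.5.
        Tie groups: |d|=1 (t=2), |d|=6 (t=2), |d|=8 (t=3); sum(t^3 - t) = 36.
        Var[W] = n(n+1)(2n+1)/24 - sum(t^3-t)/48 = 2310/24 - 36/48 = 95.5.
        z = (W - E[W]) / sqrt(Var[W]) = (26.5 - 27.5) / 9.7724 = -0.1023.
        Two-sided p = 2*Phi(z) = 0.918496.
Step 6: alpha = 0.1. fail to reject H0.

W+ = 28.5, W- = 26.5, W = min = 26.5, p = 0.918496, fail to reject H0.


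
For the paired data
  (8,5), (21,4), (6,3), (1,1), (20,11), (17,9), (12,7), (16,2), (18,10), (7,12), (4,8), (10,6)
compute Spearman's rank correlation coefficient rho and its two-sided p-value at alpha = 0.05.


Step 1: Rank x and y separately (midranks; no ties here).
rank(x): 8->5, 21->12, 6->3, 1->1, 20->11, 17->9, 12->7, 16->8, 18->10, 7->4, 4->2, 10->6
rank(y): 5->5, 4->4, 3->3, 1->1, 11->11, 9->9, 7->7, 2->2, 10->10, 12->12, 8->8, 6->6
Step 2: d_i = R_x(i) - R_y(i); compute d_i^2.
  (5-5)^2=0, (12-4)^2=64, (3-3)^2=0, (1-1)^2=0, (11-11)^2=0, (9-9)^2=0, (7-7)^2=0, (8-2)^2=36, (10-10)^2=0, (4-12)^2=64, (2-8)^2=36, (6-6)^2=0
sum(d^2) = 200.
Step 3: rho = 1 - 6*200 / (12*(12^2 - 1)) = 1 - 1200/1716 = 0.300699.
Step 4: Under H0, t = rho * sqrt((n-2)/(1-rho^2)) = 0.9970 ~ t(10).
Step 5: Two-sided p-value from the t-distribution with 10 df = 0.342260.
Step 6: alpha = 0.05. fail to reject H0.

rho = 0.3007, p = 0.342260, fail to reject H0 at alpha = 0.05.


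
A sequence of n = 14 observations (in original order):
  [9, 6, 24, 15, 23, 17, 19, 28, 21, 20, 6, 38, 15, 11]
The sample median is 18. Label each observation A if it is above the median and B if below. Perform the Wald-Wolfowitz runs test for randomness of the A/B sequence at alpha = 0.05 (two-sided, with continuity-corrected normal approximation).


Step 1: Compute median = 18; label A = above, B = below.
Labels in order: BBABABAAAABABB  (n_A = 7, n_B = 7)
Step 2: Count runs R = 9.
Step 3: Under H0 (random ordering), E[R] = 2*n_A*n_B/(n_A+n_B) + 1 = 2*7*7/14 + 1 = 8.0000.
        Var[R] = 2*n_A*n_B*(2*n_A*n_B - n_A - n_B) / ((n_A+n_B)^2 * (n_A+n_B-1)) = 8232/2548 = 3.2308.
        SD[R] = 1.7974.
Step 4: Continuity-corrected z = (R - 0.5 - E[R]) / SD[R] = (9 - 0.5 - 8.0000) / 1.7974 = 0.2782.
Step 5: Two-sided p-value via normal approximation = 2*(1 - Phi(|z|)) = 0.780879.
Step 6: alpha = 0.05. fail to reject H0.

R = 9, z = 0.2782, p = 0.780879, fail to reject H0.


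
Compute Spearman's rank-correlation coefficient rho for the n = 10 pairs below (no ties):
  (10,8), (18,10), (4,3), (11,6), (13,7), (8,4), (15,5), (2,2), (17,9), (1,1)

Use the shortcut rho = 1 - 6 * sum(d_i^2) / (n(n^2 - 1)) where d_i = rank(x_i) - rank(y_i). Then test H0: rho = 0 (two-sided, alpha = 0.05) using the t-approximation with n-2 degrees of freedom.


Step 1: Rank x and y separately (midranks; no ties here).
rank(x): 10->5, 18->10, 4->3, 11->6, 13->7, 8->4, 15->8, 2->2, 17->9, 1->1
rank(y): 8->8, 10->10, 3->3, 6->6, 7->7, 4->4, 5->5, 2->2, 9->9, 1->1
Step 2: d_i = R_x(i) - R_y(i); compute d_i^2.
  (5-8)^2=9, (10-10)^2=0, (3-3)^2=0, (6-6)^2=0, (7-7)^2=0, (4-4)^2=0, (8-5)^2=9, (2-2)^2=0, (9-9)^2=0, (1-1)^2=0
sum(d^2) = 18.
Step 3: rho = 1 - 6*18 / (10*(10^2 - 1)) = 1 - 108/990 = 0.890909.
Step 4: Under H0, t = rho * sqrt((n-2)/(1-rho^2)) = 5.5482 ~ t(8).
Step 5: Two-sided p-value from the t-distribution with 8 df = 0.000542.
Step 6: alpha = 0.05. reject H0.

rho = 0.8909, p = 0.000542, reject H0 at alpha = 0.05.


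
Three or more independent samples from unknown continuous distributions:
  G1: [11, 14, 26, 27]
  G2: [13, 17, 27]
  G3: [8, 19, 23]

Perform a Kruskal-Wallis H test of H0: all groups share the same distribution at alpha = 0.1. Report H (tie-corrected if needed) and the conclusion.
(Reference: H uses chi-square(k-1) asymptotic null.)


Step 1: Combine all N = 10 observations and assign midranks.
sorted (value, group, rank): (8,G3,1), (11,G1,2), (13,G2,3), (14,G1,4), (17,G2,5), (19,G3,6), (23,G3,7), (26,G1,8), (27,G1,9.5), (27,G2,9.5)
Step 2: Sum ranks within each group.
R_1 = 23.5 (n_1 = 4)
R_2 = 17.5 (n_2 = 3)
R_3 = 14 (n_3 = 3)
Step 3: H = 12/(N(N+1)) * sum(R_i^2/n_i) - 3(N+1)
     = 12/(10*11) * (23.5^2/4 + 17.5^2/3 + 14^2/3) - 3*11
     = 0.109091 * 305.479 - 33
     = 0.325000.
Step 4: Ties present; correction factor C = 1 - 6/(10^3 - 10) = 0.993939. Corrected H = 0.325000 / 0.993939 = 0.326982.
Step 5: Under H0, H ~ chi^2(2); p-value = 0.849174.
Step 6: alpha = 0.1. fail to reject H0.

H = 0.3270, df = 2, p = 0.849174, fail to reject H0.


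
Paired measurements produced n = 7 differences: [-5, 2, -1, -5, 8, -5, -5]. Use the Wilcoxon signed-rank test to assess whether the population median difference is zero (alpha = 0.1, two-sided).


Step 1: Drop any zero differences (none here) and take |d_i|.
|d| = [5, 2, 1, 5, 8, 5, 5]
Step 2: Midrank |d_i| (ties get averaged ranks).
ranks: |5|->4.5, |2|->2, |1|->1, |5|->4.5, |8|->7, |5|->4.5, |5|->4.5
Step 3: Attach original signs; sum ranks with positive sign and with negative sign.
W+ = 2 + 7 = 9
W- = 4.5 + 1 + 4.5 + 4.5 + 4.5 = 19
(Check: W+ + W- = 28 should equal n(n+1)/2 = 28.)
Step 4: Test statistic W = min(W+, W-) = 9.
Step 5: Ties in |d|, so use the tie-corrected normal approximation.
        E[W] = n(n+1)/4 = 7*8/4 = 14.
        Tie groups: |d|=5 (t=4); sum(t^3 - t) = 60.
        Var[W] = n(n+1)(2n+1)/24 - sum(t^3-t)/48 = 840/24 - 60/48 = 33.75.
        z = (W - E[W]) / sqrt(Var[W]) = (9 - 14) / 5.8095 = -0.8607.
        Two-sided p = 2*Phi(z) = 0.389424.
Step 6: alpha = 0.1. fail to reject H0.

W+ = 9, W- = 19, W = min = 9, p = 0.389424, fail to reject H0.


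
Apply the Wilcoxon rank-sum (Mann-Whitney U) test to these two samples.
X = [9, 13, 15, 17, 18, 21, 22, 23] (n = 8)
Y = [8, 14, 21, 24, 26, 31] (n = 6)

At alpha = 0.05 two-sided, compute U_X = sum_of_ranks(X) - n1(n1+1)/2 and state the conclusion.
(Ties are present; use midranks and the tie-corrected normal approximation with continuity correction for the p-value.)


Step 1: Combine and sort all 14 observations; assign midranks.
sorted (value, group): (8,Y), (9,X), (13,X), (14,Y), (15,X), (17,X), (18,X), (21,X), (21,Y), (22,X), (23,X), (24,Y), (26,Y), (31,Y)
ranks: 8->1, 9->2, 13->3, 14->4, 15->5, 17->6, 18->7, 21->8.5, 21->8.5, 22->10, 23->11, 24->12, 26->13, 31->14
Step 2: Rank sum for X: R1 = 2 + 3 + 5 + 6 + 7 + 8.5 + 10 + 11 = 52.5.
Step 3: U_X = R1 - n1(n1+1)/2 = 52.5 - 8*9/2 = 52.5 - 36 = 16.5.
       U_Y = n1*n2 - U_X = 48 - 16.5 = 31.5.
Step 4: Ties are present, so use the tie-corrected normal approximation (with continuity correction) for the p-value.
Step 5: p-value = 0.365629; compare to alpha = 0.05. fail to reject H0.

U_X = 16.5, p = 0.365629, fail to reject H0 at alpha = 0.05.


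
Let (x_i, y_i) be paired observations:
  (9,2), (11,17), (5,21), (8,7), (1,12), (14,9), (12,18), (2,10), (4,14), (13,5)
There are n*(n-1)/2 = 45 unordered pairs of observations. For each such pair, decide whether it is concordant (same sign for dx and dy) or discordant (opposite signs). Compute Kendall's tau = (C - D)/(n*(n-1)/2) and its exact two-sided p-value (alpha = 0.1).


Step 1: Enumerate the 45 unordered pairs (i,j) with i<j and classify each by sign(x_j-x_i) * sign(y_j-y_i).
  (1,2):dx=+2,dy=+15->C; (1,3):dx=-4,dy=+19->D; (1,4):dx=-1,dy=+5->D; (1,5):dx=-8,dy=+10->D
  (1,6):dx=+5,dy=+7->C; (1,7):dx=+3,dy=+16->C; (1,8):dx=-7,dy=+8->D; (1,9):dx=-5,dy=+12->D
  (1,10):dx=+4,dy=+3->C; (2,3):dx=-6,dy=+4->D; (2,4):dx=-3,dy=-10->C; (2,5):dx=-10,dy=-5->C
  (2,6):dx=+3,dy=-8->D; (2,7):dx=+1,dy=+1->C; (2,8):dx=-9,dy=-7->C; (2,9):dx=-7,dy=-3->C
  (2,10):dx=+2,dy=-12->D; (3,4):dx=+3,dy=-14->D; (3,5):dx=-4,dy=-9->C; (3,6):dx=+9,dy=-12->D
  (3,7):dx=+7,dy=-3->D; (3,8):dx=-3,dy=-11->C; (3,9):dx=-1,dy=-7->C; (3,10):dx=+8,dy=-16->D
  (4,5):dx=-7,dy=+5->D; (4,6):dx=+6,dy=+2->C; (4,7):dx=+4,dy=+11->C; (4,8):dx=-6,dy=+3->D
  (4,9):dx=-4,dy=+7->D; (4,10):dx=+5,dy=-2->D; (5,6):dx=+13,dy=-3->D; (5,7):dx=+11,dy=+6->C
  (5,8):dx=+1,dy=-2->D; (5,9):dx=+3,dy=+2->C; (5,10):dx=+12,dy=-7->D; (6,7):dx=-2,dy=+9->D
  (6,8):dx=-12,dy=+1->D; (6,9):dx=-10,dy=+5->D; (6,10):dx=-1,dy=-4->C; (7,8):dx=-10,dy=-8->C
  (7,9):dx=-8,dy=-4->C; (7,10):dx=+1,dy=-13->D; (8,9):dx=+2,dy=+4->C; (8,10):dx=+11,dy=-5->D
  (9,10):dx=+9,dy=-9->D
Step 2: C = 20, D = 25, total pairs = 45.
Step 3: tau = (C - D)/(n(n-1)/2) = (20 - 25)/45 = -0.111111.
Step 4: Exact two-sided p-value (enumerate n! = 3628800 permutations of y under H0): p = 0.727490.
Step 5: alpha = 0.1. fail to reject H0.

tau_b = -0.1111 (C=20, D=25), p = 0.727490, fail to reject H0.


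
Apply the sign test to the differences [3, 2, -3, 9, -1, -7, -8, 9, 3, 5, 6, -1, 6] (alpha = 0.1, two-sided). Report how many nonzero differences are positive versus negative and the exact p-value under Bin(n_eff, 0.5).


Step 1: Discard zero differences. Original n = 13; n_eff = number of nonzero differences = 13.
Nonzero differences (with sign): +3, +2, -3, +9, -1, -7, -8, +9, +3, +5, +6, -1, +6
Step 2: Count signs: positive = 8, negative = 5.
Step 3: Under H0: P(positive) = 0.5, so the number of positives S ~ Bin(13, 0.5).
Step 4: Two-sided exact p-value = sum of Bin(13,0.5) probabilities at or below the observed probability = 0.581055.
Step 5: alpha = 0.1. fail to reject H0.

n_eff = 13, pos = 8, neg = 5, p = 0.581055, fail to reject H0.


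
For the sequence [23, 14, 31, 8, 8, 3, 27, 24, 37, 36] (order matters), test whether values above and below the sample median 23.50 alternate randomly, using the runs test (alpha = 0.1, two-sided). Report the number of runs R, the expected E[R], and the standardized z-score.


Step 1: Compute median = 23.50; label A = above, B = below.
Labels in order: BBABBBAAAA  (n_A = 5, n_B = 5)
Step 2: Count runs R = 4.
Step 3: Under H0 (random ordering), E[R] = 2*n_A*n_B/(n_A+n_B) + 1 = 2*5*5/10 + 1 = 6.0000.
        Var[R] = 2*n_A*n_B*(2*n_A*n_B - n_A - n_B) / ((n_A+n_B)^2 * (n_A+n_B-1)) = 2000/900 = 2.2222.
        SD[R] = 1.4907.
Step 4: Continuity-corrected z = (R + 0.5 - E[R]) / SD[R] = (4 + 0.5 - 6.0000) / 1.4907 = -1.0062.
Step 5: Two-sided p-value via normal approximation = 2*(1 - Phi(|z|)) = 0.314305.
Step 6: alpha = 0.1. fail to reject H0.

R = 4, z = -1.0062, p = 0.314305, fail to reject H0.


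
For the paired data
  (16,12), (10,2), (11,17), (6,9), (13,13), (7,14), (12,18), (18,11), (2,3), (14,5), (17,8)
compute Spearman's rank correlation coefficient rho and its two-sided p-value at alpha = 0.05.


Step 1: Rank x and y separately (midranks; no ties here).
rank(x): 16->9, 10->4, 11->5, 6->2, 13->7, 7->3, 12->6, 18->11, 2->1, 14->8, 17->10
rank(y): 12->7, 2->1, 17->10, 9->5, 13->8, 14->9, 18->11, 11->6, 3->2, 5->3, 8->4
Step 2: d_i = R_x(i) - R_y(i); compute d_i^2.
  (9-7)^2=4, (4-1)^2=9, (5-10)^2=25, (2-5)^2=9, (7-8)^2=1, (3-9)^2=36, (6-11)^2=25, (11-6)^2=25, (1-2)^2=1, (8-3)^2=25, (10-4)^2=36
sum(d^2) = 196.
Step 3: rho = 1 - 6*196 / (11*(11^2 - 1)) = 1 - 1176/1320 = 0.109091.
Step 4: Under H0, t = rho * sqrt((n-2)/(1-rho^2)) = 0.3292 ~ t(9).
Step 5: Two-sided p-value from the t-distribution with 9 df = 0.749509.
Step 6: alpha = 0.05. fail to reject H0.

rho = 0.1091, p = 0.749509, fail to reject H0 at alpha = 0.05.


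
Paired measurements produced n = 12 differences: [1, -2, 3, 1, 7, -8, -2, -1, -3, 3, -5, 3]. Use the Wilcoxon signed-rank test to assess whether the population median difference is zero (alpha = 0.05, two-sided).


Step 1: Drop any zero differences (none here) and take |d_i|.
|d| = [1, 2, 3, 1, 7, 8, 2, 1, 3, 3, 5, 3]
Step 2: Midrank |d_i| (ties get averaged ranks).
ranks: |1|->2, |2|->4.5, |3|->7.5, |1|->2, |7|->11, |8|->12, |2|->4.5, |1|->2, |3|->7.5, |3|->7.5, |5|->10, |3|->7.5
Step 3: Attach original signs; sum ranks with positive sign and with negative sign.
W+ = 2 + 7.5 + 2 + 11 + 7.5 + 7.5 = 37.5
W- = 4.5 + 12 + 4.5 + 2 + 7.5 + 10 = 40.5
(Check: W+ + W- = 78 should equal n(n+1)/2 = 78.)
Step 4: Test statistic W = min(W+, W-) = 37.5.
Step 5: Ties in |d|, so use the tie-corrected normal approximation.
        E[W] = n(n+1)/4 = 12*13/4 = 39.
        Tie groups: |d|=1 (t=3), |d|=2 (t=2), |d|=3 (t=4); sum(t^3 - t) = 90.
        Var[W] = n(n+1)(2n+1)/24 - sum(t^3-t)/48 = 3900/24 - 90/48 = 160.625.
        z = (W - E[W]) / sqrt(Var[W]) = (37.5 - 39) / 12.6738 = -0.1184.
        Two-sided p = 2*Phi(z) = 0.905787.
Step 6: alpha = 0.05. fail to reject H0.

W+ = 37.5, W- = 40.5, W = min = 37.5, p = 0.905787, fail to reject H0.


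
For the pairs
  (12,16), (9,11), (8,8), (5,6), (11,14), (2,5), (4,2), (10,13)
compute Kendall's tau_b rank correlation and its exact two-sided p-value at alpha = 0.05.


Step 1: Enumerate the 28 unordered pairs (i,j) with i<j and classify each by sign(x_j-x_i) * sign(y_j-y_i).
  (1,2):dx=-3,dy=-5->C; (1,3):dx=-4,dy=-8->C; (1,4):dx=-7,dy=-10->C; (1,5):dx=-1,dy=-2->C
  (1,6):dx=-10,dy=-11->C; (1,7):dx=-8,dy=-14->C; (1,8):dx=-2,dy=-3->C; (2,3):dx=-1,dy=-3->C
  (2,4):dx=-4,dy=-5->C; (2,5):dx=+2,dy=+3->C; (2,6):dx=-7,dy=-6->C; (2,7):dx=-5,dy=-9->C
  (2,8):dx=+1,dy=+2->C; (3,4):dx=-3,dy=-2->C; (3,5):dx=+3,dy=+6->C; (3,6):dx=-6,dy=-3->C
  (3,7):dx=-4,dy=-6->C; (3,8):dx=+2,dy=+5->C; (4,5):dx=+6,dy=+8->C; (4,6):dx=-3,dy=-1->C
  (4,7):dx=-1,dy=-4->C; (4,8):dx=+5,dy=+7->C; (5,6):dx=-9,dy=-9->C; (5,7):dx=-7,dy=-12->C
  (5,8):dx=-1,dy=-1->C; (6,7):dx=+2,dy=-3->D; (6,8):dx=+8,dy=+8->C; (7,8):dx=+6,dy=+11->C
Step 2: C = 27, D = 1, total pairs = 28.
Step 3: tau = (C - D)/(n(n-1)/2) = (27 - 1)/28 = 0.928571.
Step 4: Exact two-sided p-value (enumerate n! = 40320 permutations of y under H0): p = 0.000397.
Step 5: alpha = 0.05. reject H0.

tau_b = 0.9286 (C=27, D=1), p = 0.000397, reject H0.


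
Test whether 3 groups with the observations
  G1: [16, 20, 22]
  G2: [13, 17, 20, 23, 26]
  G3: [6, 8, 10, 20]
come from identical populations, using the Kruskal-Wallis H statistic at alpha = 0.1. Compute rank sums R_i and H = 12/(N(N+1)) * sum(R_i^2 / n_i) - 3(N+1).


Step 1: Combine all N = 12 observations and assign midranks.
sorted (value, group, rank): (6,G3,1), (8,G3,2), (10,G3,3), (13,G2,4), (16,G1,5), (17,G2,6), (20,G1,8), (20,G2,8), (20,G3,8), (22,G1,10), (23,G2,11), (26,G2,12)
Step 2: Sum ranks within each group.
R_1 = 23 (n_1 = 3)
R_2 = 41 (n_2 = 5)
R_3 = 14 (n_3 = 4)
Step 3: H = 12/(N(N+1)) * sum(R_i^2/n_i) - 3(N+1)
     = 12/(12*13) * (23^2/3 + 41^2/5 + 14^2/4) - 3*13
     = 0.076923 * 561.533 - 39
     = 4.194872.
Step 4: Ties present; correction factor C = 1 - 24/(12^3 - 12) = 0.986014. Corrected H = 4.194872 / 0.986014 = 4.254374.
Step 5: Under H0, H ~ chi^2(2); p-value = 0.119172.
Step 6: alpha = 0.1. fail to reject H0.

H = 4.2544, df = 2, p = 0.119172, fail to reject H0.


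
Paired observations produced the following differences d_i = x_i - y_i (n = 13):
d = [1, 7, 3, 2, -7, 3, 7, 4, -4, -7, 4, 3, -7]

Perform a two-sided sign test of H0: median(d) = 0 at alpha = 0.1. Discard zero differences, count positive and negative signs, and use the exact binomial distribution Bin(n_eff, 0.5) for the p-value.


Step 1: Discard zero differences. Original n = 13; n_eff = number of nonzero differences = 13.
Nonzero differences (with sign): +1, +7, +3, +2, -7, +3, +7, +4, -4, -7, +4, +3, -7
Step 2: Count signs: positive = 9, negative = 4.
Step 3: Under H0: P(positive) = 0.5, so the number of positives S ~ Bin(13, 0.5).
Step 4: Two-sided exact p-value = sum of Bin(13,0.5) probabilities at or below the observed probability = 0.266846.
Step 5: alpha = 0.1. fail to reject H0.

n_eff = 13, pos = 9, neg = 4, p = 0.266846, fail to reject H0.


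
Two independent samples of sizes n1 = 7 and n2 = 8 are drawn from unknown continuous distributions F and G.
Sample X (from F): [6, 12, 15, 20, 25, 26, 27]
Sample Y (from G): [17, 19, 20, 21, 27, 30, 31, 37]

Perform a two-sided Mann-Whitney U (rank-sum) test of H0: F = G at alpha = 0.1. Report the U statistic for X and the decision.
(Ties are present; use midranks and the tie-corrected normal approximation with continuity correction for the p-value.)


Step 1: Combine and sort all 15 observations; assign midranks.
sorted (value, group): (6,X), (12,X), (15,X), (17,Y), (19,Y), (20,X), (20,Y), (21,Y), (25,X), (26,X), (27,X), (27,Y), (30,Y), (31,Y), (37,Y)
ranks: 6->1, 12->2, 15->3, 17->4, 19->5, 20->6.5, 20->6.5, 21->8, 25->9, 26->10, 27->11.5, 27->11.5, 30->13, 31->14, 37->15
Step 2: Rank sum for X: R1 = 1 + 2 + 3 + 6.5 + 9 + 10 + 11.5 = 43.
Step 3: U_X = R1 - n1(n1+1)/2 = 43 - 7*8/2 = 43 - 28 = 15.
       U_Y = n1*n2 - U_X = 56 - 15 = 41.
Step 4: Ties are present, so use the tie-corrected normal approximation (with continuity correction) for the p-value.
Step 5: p-value = 0.147286; compare to alpha = 0.1. fail to reject H0.

U_X = 15, p = 0.147286, fail to reject H0 at alpha = 0.1.


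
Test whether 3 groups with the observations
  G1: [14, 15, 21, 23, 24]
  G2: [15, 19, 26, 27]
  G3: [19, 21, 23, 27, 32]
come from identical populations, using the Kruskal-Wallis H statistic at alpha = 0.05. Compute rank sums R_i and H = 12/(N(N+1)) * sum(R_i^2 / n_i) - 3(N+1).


Step 1: Combine all N = 14 observations and assign midranks.
sorted (value, group, rank): (14,G1,1), (15,G1,2.5), (15,G2,2.5), (19,G2,4.5), (19,G3,4.5), (21,G1,6.5), (21,G3,6.5), (23,G1,8.5), (23,G3,8.5), (24,G1,10), (26,G2,11), (27,G2,12.5), (27,G3,12.5), (32,G3,14)
Step 2: Sum ranks within each group.
R_1 = 28.5 (n_1 = 5)
R_2 = 30.5 (n_2 = 4)
R_3 = 46 (n_3 = 5)
Step 3: H = 12/(N(N+1)) * sum(R_i^2/n_i) - 3(N+1)
     = 12/(14*15) * (28.5^2/5 + 30.5^2/4 + 46^2/5) - 3*15
     = 0.057143 * 818.212 - 45
     = 1.755000.
Step 4: Ties present; correction factor C = 1 - 30/(14^3 - 14) = 0.989011. Corrected H = 1.755000 / 0.989011 = 1.774500.
Step 5: Under H0, H ~ chi^2(2); p-value = 0.411787.
Step 6: alpha = 0.05. fail to reject H0.

H = 1.7745, df = 2, p = 0.411787, fail to reject H0.


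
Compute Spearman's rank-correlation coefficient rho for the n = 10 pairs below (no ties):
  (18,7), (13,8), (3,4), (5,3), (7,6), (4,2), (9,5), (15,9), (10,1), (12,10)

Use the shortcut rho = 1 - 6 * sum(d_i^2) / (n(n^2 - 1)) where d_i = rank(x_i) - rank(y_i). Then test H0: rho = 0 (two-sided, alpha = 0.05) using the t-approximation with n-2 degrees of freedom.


Step 1: Rank x and y separately (midranks; no ties here).
rank(x): 18->10, 13->8, 3->1, 5->3, 7->4, 4->2, 9->5, 15->9, 10->6, 12->7
rank(y): 7->7, 8->8, 4->4, 3->3, 6->6, 2->2, 5->5, 9->9, 1->1, 10->10
Step 2: d_i = R_x(i) - R_y(i); compute d_i^2.
  (10-7)^2=9, (8-8)^2=0, (1-4)^2=9, (3-3)^2=0, (4-6)^2=4, (2-2)^2=0, (5-5)^2=0, (9-9)^2=0, (6-1)^2=25, (7-10)^2=9
sum(d^2) = 56.
Step 3: rho = 1 - 6*56 / (10*(10^2 - 1)) = 1 - 336/990 = 0.660606.
Step 4: Under H0, t = rho * sqrt((n-2)/(1-rho^2)) = 2.4889 ~ t(8).
Step 5: Two-sided p-value from the t-distribution with 8 df = 0.037588.
Step 6: alpha = 0.05. reject H0.

rho = 0.6606, p = 0.037588, reject H0 at alpha = 0.05.


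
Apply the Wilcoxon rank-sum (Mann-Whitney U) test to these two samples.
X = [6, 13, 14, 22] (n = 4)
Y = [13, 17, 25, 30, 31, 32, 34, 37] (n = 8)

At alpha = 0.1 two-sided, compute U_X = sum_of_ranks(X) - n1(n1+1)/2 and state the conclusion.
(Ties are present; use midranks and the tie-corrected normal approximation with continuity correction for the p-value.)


Step 1: Combine and sort all 12 observations; assign midranks.
sorted (value, group): (6,X), (13,X), (13,Y), (14,X), (17,Y), (22,X), (25,Y), (30,Y), (31,Y), (32,Y), (34,Y), (37,Y)
ranks: 6->1, 13->2.5, 13->2.5, 14->4, 17->5, 22->6, 25->7, 30->8, 31->9, 32->10, 34->11, 37->12
Step 2: Rank sum for X: R1 = 1 + 2.5 + 4 + 6 = 13.5.
Step 3: U_X = R1 - n1(n1+1)/2 = 13.5 - 4*5/2 = 13.5 - 10 = 3.5.
       U_Y = n1*n2 - U_X = 32 - 3.5 = 28.5.
Step 4: Ties are present, so use the tie-corrected normal approximation (with continuity correction) for the p-value.
Step 5: p-value = 0.041184; compare to alpha = 0.1. reject H0.

U_X = 3.5, p = 0.041184, reject H0 at alpha = 0.1.


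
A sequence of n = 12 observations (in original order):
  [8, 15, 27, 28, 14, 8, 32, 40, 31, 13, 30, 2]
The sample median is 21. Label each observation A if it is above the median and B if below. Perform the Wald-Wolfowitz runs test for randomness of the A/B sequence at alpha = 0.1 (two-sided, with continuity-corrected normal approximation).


Step 1: Compute median = 21; label A = above, B = below.
Labels in order: BBAABBAAABAB  (n_A = 6, n_B = 6)
Step 2: Count runs R = 7.
Step 3: Under H0 (random ordering), E[R] = 2*n_A*n_B/(n_A+n_B) + 1 = 2*6*6/12 + 1 = 7.0000.
        Var[R] = 2*n_A*n_B*(2*n_A*n_B - n_A - n_B) / ((n_A+n_B)^2 * (n_A+n_B-1)) = 4320/1584 = 2.7273.
        SD[R] = 1.6514.
Step 4: R = E[R], so z = 0 with no continuity correction.
Step 5: Two-sided p-value via normal approximation = 2*(1 - Phi(|z|)) = 1.000000.
Step 6: alpha = 0.1. fail to reject H0.

R = 7, z = 0.0000, p = 1.000000, fail to reject H0.


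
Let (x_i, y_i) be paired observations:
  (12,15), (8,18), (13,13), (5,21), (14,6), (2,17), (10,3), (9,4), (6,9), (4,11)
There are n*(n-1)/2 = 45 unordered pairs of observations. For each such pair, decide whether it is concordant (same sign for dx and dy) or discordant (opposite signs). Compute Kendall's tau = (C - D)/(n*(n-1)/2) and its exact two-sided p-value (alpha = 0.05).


Step 1: Enumerate the 45 unordered pairs (i,j) with i<j and classify each by sign(x_j-x_i) * sign(y_j-y_i).
  (1,2):dx=-4,dy=+3->D; (1,3):dx=+1,dy=-2->D; (1,4):dx=-7,dy=+6->D; (1,5):dx=+2,dy=-9->D
  (1,6):dx=-10,dy=+2->D; (1,7):dx=-2,dy=-12->C; (1,8):dx=-3,dy=-11->C; (1,9):dx=-6,dy=-6->C
  (1,10):dx=-8,dy=-4->C; (2,3):dx=+5,dy=-5->D; (2,4):dx=-3,dy=+3->D; (2,5):dx=+6,dy=-12->D
  (2,6):dx=-6,dy=-1->C; (2,7):dx=+2,dy=-15->D; (2,8):dx=+1,dy=-14->D; (2,9):dx=-2,dy=-9->C
  (2,10):dx=-4,dy=-7->C; (3,4):dx=-8,dy=+8->D; (3,5):dx=+1,dy=-7->D; (3,6):dx=-11,dy=+4->D
  (3,7):dx=-3,dy=-10->C; (3,8):dx=-4,dy=-9->C; (3,9):dx=-7,dy=-4->C; (3,10):dx=-9,dy=-2->C
  (4,5):dx=+9,dy=-15->D; (4,6):dx=-3,dy=-4->C; (4,7):dx=+5,dy=-18->D; (4,8):dx=+4,dy=-17->D
  (4,9):dx=+1,dy=-12->D; (4,10):dx=-1,dy=-10->C; (5,6):dx=-12,dy=+11->D; (5,7):dx=-4,dy=-3->C
  (5,8):dx=-5,dy=-2->C; (5,9):dx=-8,dy=+3->D; (5,10):dx=-10,dy=+5->D; (6,7):dx=+8,dy=-14->D
  (6,8):dx=+7,dy=-13->D; (6,9):dx=+4,dy=-8->D; (6,10):dx=+2,dy=-6->D; (7,8):dx=-1,dy=+1->D
  (7,9):dx=-4,dy=+6->D; (7,10):dx=-6,dy=+8->D; (8,9):dx=-3,dy=+5->D; (8,10):dx=-5,dy=+7->D
  (9,10):dx=-2,dy=+2->D
Step 2: C = 15, D = 30, total pairs = 45.
Step 3: tau = (C - D)/(n(n-1)/2) = (15 - 30)/45 = -0.333333.
Step 4: Exact two-sided p-value (enumerate n! = 3628800 permutations of y under H0): p = 0.216373.
Step 5: alpha = 0.05. fail to reject H0.

tau_b = -0.3333 (C=15, D=30), p = 0.216373, fail to reject H0.


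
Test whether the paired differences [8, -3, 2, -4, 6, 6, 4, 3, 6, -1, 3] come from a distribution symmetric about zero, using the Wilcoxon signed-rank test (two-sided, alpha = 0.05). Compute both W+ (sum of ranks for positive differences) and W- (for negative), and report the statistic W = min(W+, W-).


Step 1: Drop any zero differences (none here) and take |d_i|.
|d| = [8, 3, 2, 4, 6, 6, 4, 3, 6, 1, 3]
Step 2: Midrank |d_i| (ties get averaged ranks).
ranks: |8|->11, |3|->4, |2|->2, |4|->6.5, |6|->9, |6|->9, |4|->6.5, |3|->4, |6|->9, |1|->1, |3|->4
Step 3: Attach original signs; sum ranks with positive sign and with negative sign.
W+ = 11 + 2 + 9 + 9 + 6.5 + 4 + 9 + 4 = 54.5
W- = 4 + 6.5 + 1 = 11.5
(Check: W+ + W- = 66 should equal n(n+1)/2 = 66.)
Step 4: Test statistic W = min(W+, W-) = 11.5.
Step 5: Ties in |d|, so use the tie-corrected normal approximation.
        E[W] = n(n+1)/4 = 11*12/4 = 33.
        Tie groups: |d|=3 (t=3), |d|=4 (t=2), |d|=6 (t=3); sum(t^3 - t) = 54.
        Var[W] = n(n+1)(2n+1)/24 - sum(t^3-t)/48 = 3036/24 - 54/48 = 125.375.
        z = (W - E[W]) / sqrt(Var[W]) = (11.5 - 33) / 11.1971 = -1.9201.
        Two-sided p = 2*Phi(z) = 0.054840.
Step 6: alpha = 0.05. fail to reject H0.

W+ = 54.5, W- = 11.5, W = min = 11.5, p = 0.054840, fail to reject H0.


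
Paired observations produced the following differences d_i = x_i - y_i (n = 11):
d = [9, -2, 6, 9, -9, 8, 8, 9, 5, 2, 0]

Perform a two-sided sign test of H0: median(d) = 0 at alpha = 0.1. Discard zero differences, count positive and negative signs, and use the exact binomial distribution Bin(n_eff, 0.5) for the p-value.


Step 1: Discard zero differences. Original n = 11; n_eff = number of nonzero differences = 10.
Nonzero differences (with sign): +9, -2, +6, +9, -9, +8, +8, +9, +5, +2
Step 2: Count signs: positive = 8, negative = 2.
Step 3: Under H0: P(positive) = 0.5, so the number of positives S ~ Bin(10, 0.5).
Step 4: Two-sided exact p-value = sum of Bin(10,0.5) probabilities at or below the observed probability = 0.109375.
Step 5: alpha = 0.1. fail to reject H0.

n_eff = 10, pos = 8, neg = 2, p = 0.109375, fail to reject H0.


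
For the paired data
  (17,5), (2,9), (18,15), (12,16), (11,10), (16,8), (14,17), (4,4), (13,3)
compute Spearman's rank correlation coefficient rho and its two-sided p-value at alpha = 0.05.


Step 1: Rank x and y separately (midranks; no ties here).
rank(x): 17->8, 2->1, 18->9, 12->4, 11->3, 16->7, 14->6, 4->2, 13->5
rank(y): 5->3, 9->5, 15->7, 16->8, 10->6, 8->4, 17->9, 4->2, 3->1
Step 2: d_i = R_x(i) - R_y(i); compute d_i^2.
  (8-3)^2=25, (1-5)^2=16, (9-7)^2=4, (4-8)^2=16, (3-6)^2=9, (7-4)^2=9, (6-9)^2=9, (2-2)^2=0, (5-1)^2=16
sum(d^2) = 104.
Step 3: rho = 1 - 6*104 / (9*(9^2 - 1)) = 1 - 624/720 = 0.133333.
Step 4: Under H0, t = rho * sqrt((n-2)/(1-rho^2)) = 0.3559 ~ t(7).
Step 5: Two-sided p-value from the t-distribution with 7 df = 0.732368.
Step 6: alpha = 0.05. fail to reject H0.

rho = 0.1333, p = 0.732368, fail to reject H0 at alpha = 0.05.


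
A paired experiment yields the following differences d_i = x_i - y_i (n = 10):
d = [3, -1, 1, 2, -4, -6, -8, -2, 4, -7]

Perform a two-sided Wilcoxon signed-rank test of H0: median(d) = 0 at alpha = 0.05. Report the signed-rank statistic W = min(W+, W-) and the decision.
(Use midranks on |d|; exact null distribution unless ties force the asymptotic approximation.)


Step 1: Drop any zero differences (none here) and take |d_i|.
|d| = [3, 1, 1, 2, 4, 6, 8, 2, 4, 7]
Step 2: Midrank |d_i| (ties get averaged ranks).
ranks: |3|->5, |1|->1.5, |1|->1.5, |2|->3.5, |4|->6.5, |6|->8, |8|->10, |2|->3.5, |4|->6.5, |7|->9
Step 3: Attach original signs; sum ranks with positive sign and with negative sign.
W+ = 5 + 1.5 + 3.5 + 6.5 = 16.5
W- = 1.5 + 6.5 + 8 + 10 + 3.5 + 9 = 38.5
(Check: W+ + W- = 55 should equal n(n+1)/2 = 55.)
Step 4: Test statistic W = min(W+, W-) = 16.5.
Step 5: Ties in |d|, so use the tie-corrected normal approximation.
        E[W] = n(n+1)/4 = 10*11/4 = 27.5.
        Tie groups: |d|=1 (t=2), |d|=2 (t=2), |d|=4 (t=2); sum(t^3 - t) = 18.
        Var[W] = n(n+1)(2n+1)/24 - sum(t^3-t)/48 = 2310/24 - 18/48 = 95.875.
        z = (W - E[W]) / sqrt(Var[W]) = (16.5 - 27.5) / 9.7916 = -1.1234.
        Two-sided p = 2*Phi(z) = 0.261262.
Step 6: alpha = 0.05. fail to reject H0.

W+ = 16.5, W- = 38.5, W = min = 16.5, p = 0.261262, fail to reject H0.


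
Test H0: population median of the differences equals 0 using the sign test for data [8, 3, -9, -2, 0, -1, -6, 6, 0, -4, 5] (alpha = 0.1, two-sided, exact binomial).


Step 1: Discard zero differences. Original n = 11; n_eff = number of nonzero differences = 9.
Nonzero differences (with sign): +8, +3, -9, -2, -1, -6, +6, -4, +5
Step 2: Count signs: positive = 4, negative = 5.
Step 3: Under H0: P(positive) = 0.5, so the number of positives S ~ Bin(9, 0.5).
Step 4: Two-sided exact p-value = sum of Bin(9,0.5) probabilities at or below the observed probability = 1.000000.
Step 5: alpha = 0.1. fail to reject H0.

n_eff = 9, pos = 4, neg = 5, p = 1.000000, fail to reject H0.


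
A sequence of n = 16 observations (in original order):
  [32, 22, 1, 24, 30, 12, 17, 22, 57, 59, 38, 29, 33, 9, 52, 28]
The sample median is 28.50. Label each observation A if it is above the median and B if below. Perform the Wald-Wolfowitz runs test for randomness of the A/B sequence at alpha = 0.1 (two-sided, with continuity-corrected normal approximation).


Step 1: Compute median = 28.50; label A = above, B = below.
Labels in order: ABBBABBBAAAAABAB  (n_A = 8, n_B = 8)
Step 2: Count runs R = 8.
Step 3: Under H0 (random ordering), E[R] = 2*n_A*n_B/(n_A+n_B) + 1 = 2*8*8/16 + 1 = 9.0000.
        Var[R] = 2*n_A*n_B*(2*n_A*n_B - n_A - n_B) / ((n_A+n_B)^2 * (n_A+n_B-1)) = 14336/3840 = 3.7333.
        SD[R] = 1.9322.
Step 4: Continuity-corrected z = (R + 0.5 - E[R]) / SD[R] = (8 + 0.5 - 9.0000) / 1.9322 = -0.2588.
Step 5: Two-sided p-value via normal approximation = 2*(1 - Phi(|z|)) = 0.795809.
Step 6: alpha = 0.1. fail to reject H0.

R = 8, z = -0.2588, p = 0.795809, fail to reject H0.


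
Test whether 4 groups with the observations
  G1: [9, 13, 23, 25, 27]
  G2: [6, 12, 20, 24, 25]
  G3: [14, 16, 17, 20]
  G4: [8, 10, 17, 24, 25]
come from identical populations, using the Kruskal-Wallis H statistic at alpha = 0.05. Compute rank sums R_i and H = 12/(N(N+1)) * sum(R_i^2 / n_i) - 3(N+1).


Step 1: Combine all N = 19 observations and assign midranks.
sorted (value, group, rank): (6,G2,1), (8,G4,2), (9,G1,3), (10,G4,4), (12,G2,5), (13,G1,6), (14,G3,7), (16,G3,8), (17,G3,9.5), (17,G4,9.5), (20,G2,11.5), (20,G3,11.5), (23,G1,13), (24,G2,14.5), (24,G4,14.5), (25,G1,17), (25,G2,17), (25,G4,17), (27,G1,19)
Step 2: Sum ranks within each group.
R_1 = 58 (n_1 = 5)
R_2 = 49 (n_2 = 5)
R_3 = 36 (n_3 = 4)
R_4 = 47 (n_4 = 5)
Step 3: H = 12/(N(N+1)) * sum(R_i^2/n_i) - 3(N+1)
     = 12/(19*20) * (58^2/5 + 49^2/5 + 36^2/4 + 47^2/5) - 3*20
     = 0.031579 * 1918.8 - 60
     = 0.593684.
Step 4: Ties present; correction factor C = 1 - 42/(19^3 - 19) = 0.993860. Corrected H = 0.593684 / 0.993860 = 0.597352.
Step 5: Under H0, H ~ chi^2(3); p-value = 0.897038.
Step 6: alpha = 0.05. fail to reject H0.

H = 0.5974, df = 3, p = 0.897038, fail to reject H0.


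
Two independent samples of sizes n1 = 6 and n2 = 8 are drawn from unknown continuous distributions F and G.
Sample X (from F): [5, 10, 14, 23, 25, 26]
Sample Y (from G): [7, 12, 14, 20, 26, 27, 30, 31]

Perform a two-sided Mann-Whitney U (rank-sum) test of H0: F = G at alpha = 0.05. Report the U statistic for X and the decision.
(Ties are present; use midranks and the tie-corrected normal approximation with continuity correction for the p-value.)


Step 1: Combine and sort all 14 observations; assign midranks.
sorted (value, group): (5,X), (7,Y), (10,X), (12,Y), (14,X), (14,Y), (20,Y), (23,X), (25,X), (26,X), (26,Y), (27,Y), (30,Y), (31,Y)
ranks: 5->1, 7->2, 10->3, 12->4, 14->5.5, 14->5.5, 20->7, 23->8, 25->9, 26->10.5, 26->10.5, 27->12, 30->13, 31->14
Step 2: Rank sum for X: R1 = 1 + 3 + 5.5 + 8 + 9 + 10.5 = 37.
Step 3: U_X = R1 - n1(n1+1)/2 = 37 - 6*7/2 = 37 - 21 = 16.
       U_Y = n1*n2 - U_X = 48 - 16 = 32.
Step 4: Ties are present, so use the tie-corrected normal approximation (with continuity correction) for the p-value.
Step 5: p-value = 0.331857; compare to alpha = 0.05. fail to reject H0.

U_X = 16, p = 0.331857, fail to reject H0 at alpha = 0.05.


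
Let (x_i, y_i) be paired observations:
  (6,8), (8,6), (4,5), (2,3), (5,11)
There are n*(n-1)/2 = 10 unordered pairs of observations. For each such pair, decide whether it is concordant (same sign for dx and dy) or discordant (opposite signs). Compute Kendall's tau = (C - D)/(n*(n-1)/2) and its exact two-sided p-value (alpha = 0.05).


Step 1: Enumerate the 10 unordered pairs (i,j) with i<j and classify each by sign(x_j-x_i) * sign(y_j-y_i).
  (1,2):dx=+2,dy=-2->D; (1,3):dx=-2,dy=-3->C; (1,4):dx=-4,dy=-5->C; (1,5):dx=-1,dy=+3->D
  (2,3):dx=-4,dy=-1->C; (2,4):dx=-6,dy=-3->C; (2,5):dx=-3,dy=+5->D; (3,4):dx=-2,dy=-2->C
  (3,5):dx=+1,dy=+6->C; (4,5):dx=+3,dy=+8->C
Step 2: C = 7, D = 3, total pairs = 10.
Step 3: tau = (C - D)/(n(n-1)/2) = (7 - 3)/10 = 0.400000.
Step 4: Exact two-sided p-value (enumerate n! = 120 permutations of y under H0): p = 0.483333.
Step 5: alpha = 0.05. fail to reject H0.

tau_b = 0.4000 (C=7, D=3), p = 0.483333, fail to reject H0.
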